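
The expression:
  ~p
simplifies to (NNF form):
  ~p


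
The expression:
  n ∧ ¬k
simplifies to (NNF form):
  n ∧ ¬k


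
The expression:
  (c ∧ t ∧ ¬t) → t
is always true.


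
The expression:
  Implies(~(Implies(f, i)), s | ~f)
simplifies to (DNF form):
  i | s | ~f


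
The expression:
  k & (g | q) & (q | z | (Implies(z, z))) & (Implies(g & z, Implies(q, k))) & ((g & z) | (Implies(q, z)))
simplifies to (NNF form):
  k & (g | q) & (z | ~q)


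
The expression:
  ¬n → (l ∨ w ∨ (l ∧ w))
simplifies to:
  l ∨ n ∨ w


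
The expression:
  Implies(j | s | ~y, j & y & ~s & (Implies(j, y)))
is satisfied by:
  {y: True, s: False}


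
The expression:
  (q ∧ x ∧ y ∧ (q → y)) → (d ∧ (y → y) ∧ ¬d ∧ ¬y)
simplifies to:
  ¬q ∨ ¬x ∨ ¬y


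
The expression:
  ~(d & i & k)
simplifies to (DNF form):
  ~d | ~i | ~k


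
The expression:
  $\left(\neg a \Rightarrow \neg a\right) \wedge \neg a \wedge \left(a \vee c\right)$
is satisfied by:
  {c: True, a: False}


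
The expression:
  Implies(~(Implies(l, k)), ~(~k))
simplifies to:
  k | ~l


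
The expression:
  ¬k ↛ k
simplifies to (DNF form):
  ¬k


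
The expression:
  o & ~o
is never true.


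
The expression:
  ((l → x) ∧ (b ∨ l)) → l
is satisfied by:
  {l: True, b: False}
  {b: False, l: False}
  {b: True, l: True}


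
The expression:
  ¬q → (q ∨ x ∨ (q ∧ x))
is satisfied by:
  {x: True, q: True}
  {x: True, q: False}
  {q: True, x: False}


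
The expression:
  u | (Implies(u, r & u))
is always true.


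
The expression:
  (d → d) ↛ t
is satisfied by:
  {t: False}


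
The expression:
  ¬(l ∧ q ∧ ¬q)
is always true.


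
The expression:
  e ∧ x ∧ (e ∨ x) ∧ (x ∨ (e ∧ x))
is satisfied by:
  {e: True, x: True}


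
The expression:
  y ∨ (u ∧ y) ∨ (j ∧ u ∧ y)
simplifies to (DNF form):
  y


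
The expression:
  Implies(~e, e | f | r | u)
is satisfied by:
  {r: True, e: True, u: True, f: True}
  {r: True, e: True, u: True, f: False}
  {r: True, e: True, f: True, u: False}
  {r: True, e: True, f: False, u: False}
  {r: True, u: True, f: True, e: False}
  {r: True, u: True, f: False, e: False}
  {r: True, u: False, f: True, e: False}
  {r: True, u: False, f: False, e: False}
  {e: True, u: True, f: True, r: False}
  {e: True, u: True, f: False, r: False}
  {e: True, f: True, u: False, r: False}
  {e: True, f: False, u: False, r: False}
  {u: True, f: True, e: False, r: False}
  {u: True, e: False, f: False, r: False}
  {f: True, e: False, u: False, r: False}


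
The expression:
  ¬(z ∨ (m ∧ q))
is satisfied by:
  {m: False, z: False, q: False}
  {q: True, m: False, z: False}
  {m: True, q: False, z: False}


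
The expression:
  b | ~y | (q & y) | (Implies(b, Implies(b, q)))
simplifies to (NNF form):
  True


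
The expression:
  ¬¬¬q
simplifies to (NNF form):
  ¬q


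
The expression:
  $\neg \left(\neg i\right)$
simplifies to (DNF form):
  $i$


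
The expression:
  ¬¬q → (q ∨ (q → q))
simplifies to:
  True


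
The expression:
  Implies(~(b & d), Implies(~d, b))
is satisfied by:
  {b: True, d: True}
  {b: True, d: False}
  {d: True, b: False}


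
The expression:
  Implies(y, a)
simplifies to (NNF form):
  a | ~y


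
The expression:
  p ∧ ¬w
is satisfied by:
  {p: True, w: False}


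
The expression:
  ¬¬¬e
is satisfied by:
  {e: False}


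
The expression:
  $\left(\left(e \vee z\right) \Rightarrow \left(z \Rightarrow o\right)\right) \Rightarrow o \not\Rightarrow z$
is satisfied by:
  {z: True, o: False}
  {o: True, z: False}


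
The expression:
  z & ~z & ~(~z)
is never true.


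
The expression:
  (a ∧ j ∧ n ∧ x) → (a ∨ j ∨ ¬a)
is always true.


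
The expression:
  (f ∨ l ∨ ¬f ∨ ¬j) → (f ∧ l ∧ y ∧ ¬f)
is never true.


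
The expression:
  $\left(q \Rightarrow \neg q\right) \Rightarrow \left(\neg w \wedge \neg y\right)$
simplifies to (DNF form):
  $q \vee \left(\neg w \wedge \neg y\right)$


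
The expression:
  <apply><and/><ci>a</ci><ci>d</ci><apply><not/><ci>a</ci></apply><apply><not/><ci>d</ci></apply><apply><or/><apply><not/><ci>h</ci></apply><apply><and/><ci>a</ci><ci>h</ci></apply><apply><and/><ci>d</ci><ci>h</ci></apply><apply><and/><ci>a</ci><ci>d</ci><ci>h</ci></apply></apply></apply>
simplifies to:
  <false/>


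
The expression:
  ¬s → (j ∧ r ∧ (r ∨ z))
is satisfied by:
  {r: True, s: True, j: True}
  {r: True, s: True, j: False}
  {s: True, j: True, r: False}
  {s: True, j: False, r: False}
  {r: True, j: True, s: False}


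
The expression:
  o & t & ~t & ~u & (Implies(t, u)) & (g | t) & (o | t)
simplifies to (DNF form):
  False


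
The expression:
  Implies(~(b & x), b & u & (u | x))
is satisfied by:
  {x: True, u: True, b: True}
  {x: True, b: True, u: False}
  {u: True, b: True, x: False}


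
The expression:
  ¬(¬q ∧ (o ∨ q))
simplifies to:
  q ∨ ¬o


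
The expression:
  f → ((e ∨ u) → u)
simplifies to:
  u ∨ ¬e ∨ ¬f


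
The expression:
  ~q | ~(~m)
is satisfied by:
  {m: True, q: False}
  {q: False, m: False}
  {q: True, m: True}


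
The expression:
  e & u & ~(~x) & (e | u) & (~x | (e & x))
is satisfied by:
  {e: True, x: True, u: True}


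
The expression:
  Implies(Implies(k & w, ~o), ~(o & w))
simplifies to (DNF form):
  k | ~o | ~w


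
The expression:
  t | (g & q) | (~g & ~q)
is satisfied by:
  {t: True, q: False, g: False}
  {t: True, g: True, q: False}
  {t: True, q: True, g: False}
  {t: True, g: True, q: True}
  {g: False, q: False, t: False}
  {g: True, q: True, t: False}


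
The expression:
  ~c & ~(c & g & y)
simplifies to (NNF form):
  ~c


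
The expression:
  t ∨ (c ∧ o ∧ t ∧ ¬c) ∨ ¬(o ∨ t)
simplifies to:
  t ∨ ¬o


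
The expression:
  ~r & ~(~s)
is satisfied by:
  {s: True, r: False}


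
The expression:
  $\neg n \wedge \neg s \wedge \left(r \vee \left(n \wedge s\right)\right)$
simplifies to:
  $r \wedge \neg n \wedge \neg s$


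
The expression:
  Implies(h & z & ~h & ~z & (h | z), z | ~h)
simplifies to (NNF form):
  True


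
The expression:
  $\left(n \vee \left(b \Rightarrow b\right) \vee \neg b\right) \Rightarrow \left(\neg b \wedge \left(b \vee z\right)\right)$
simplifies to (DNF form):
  $z \wedge \neg b$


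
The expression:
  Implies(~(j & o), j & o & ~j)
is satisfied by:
  {j: True, o: True}


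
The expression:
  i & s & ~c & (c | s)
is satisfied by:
  {i: True, s: True, c: False}


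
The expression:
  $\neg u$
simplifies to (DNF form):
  $\neg u$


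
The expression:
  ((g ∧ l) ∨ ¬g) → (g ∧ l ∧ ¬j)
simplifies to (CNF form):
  g ∧ (¬j ∨ ¬l)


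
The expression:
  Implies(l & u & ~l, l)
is always true.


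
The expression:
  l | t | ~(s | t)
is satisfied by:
  {t: True, l: True, s: False}
  {t: True, s: False, l: False}
  {l: True, s: False, t: False}
  {l: False, s: False, t: False}
  {t: True, l: True, s: True}
  {t: True, s: True, l: False}
  {l: True, s: True, t: False}


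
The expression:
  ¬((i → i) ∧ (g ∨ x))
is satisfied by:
  {x: False, g: False}


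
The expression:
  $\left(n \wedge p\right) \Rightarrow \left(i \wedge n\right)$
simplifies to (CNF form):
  $i \vee \neg n \vee \neg p$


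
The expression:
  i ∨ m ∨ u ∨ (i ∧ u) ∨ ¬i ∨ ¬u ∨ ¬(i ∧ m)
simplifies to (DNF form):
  True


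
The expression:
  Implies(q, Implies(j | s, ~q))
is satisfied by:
  {s: False, q: False, j: False}
  {j: True, s: False, q: False}
  {s: True, j: False, q: False}
  {j: True, s: True, q: False}
  {q: True, j: False, s: False}


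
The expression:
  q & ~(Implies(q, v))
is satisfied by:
  {q: True, v: False}


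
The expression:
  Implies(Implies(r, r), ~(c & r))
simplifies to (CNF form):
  ~c | ~r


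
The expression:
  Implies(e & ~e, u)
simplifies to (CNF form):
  True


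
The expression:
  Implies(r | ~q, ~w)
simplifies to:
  ~w | (q & ~r)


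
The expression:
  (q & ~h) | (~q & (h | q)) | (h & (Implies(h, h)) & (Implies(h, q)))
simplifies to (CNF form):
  h | q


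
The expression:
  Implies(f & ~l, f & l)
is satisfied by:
  {l: True, f: False}
  {f: False, l: False}
  {f: True, l: True}


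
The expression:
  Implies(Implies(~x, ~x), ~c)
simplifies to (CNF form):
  ~c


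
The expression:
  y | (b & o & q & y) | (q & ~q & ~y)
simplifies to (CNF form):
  y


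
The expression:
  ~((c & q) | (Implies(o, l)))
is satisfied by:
  {o: True, c: False, l: False, q: False}
  {q: True, o: True, c: False, l: False}
  {c: True, o: True, q: False, l: False}


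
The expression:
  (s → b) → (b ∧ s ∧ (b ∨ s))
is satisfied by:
  {s: True}


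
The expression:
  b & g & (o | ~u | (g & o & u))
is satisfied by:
  {o: True, b: True, g: True, u: False}
  {b: True, g: True, o: False, u: False}
  {o: True, u: True, b: True, g: True}


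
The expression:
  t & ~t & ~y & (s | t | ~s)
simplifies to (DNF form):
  False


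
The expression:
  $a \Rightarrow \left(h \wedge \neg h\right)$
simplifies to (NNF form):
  $\neg a$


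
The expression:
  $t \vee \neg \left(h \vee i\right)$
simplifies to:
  $t \vee \left(\neg h \wedge \neg i\right)$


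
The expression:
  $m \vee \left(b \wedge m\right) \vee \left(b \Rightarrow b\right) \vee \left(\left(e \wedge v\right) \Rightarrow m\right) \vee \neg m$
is always true.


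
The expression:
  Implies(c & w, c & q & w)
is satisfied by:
  {q: True, w: False, c: False}
  {w: False, c: False, q: False}
  {q: True, c: True, w: False}
  {c: True, w: False, q: False}
  {q: True, w: True, c: False}
  {w: True, q: False, c: False}
  {q: True, c: True, w: True}


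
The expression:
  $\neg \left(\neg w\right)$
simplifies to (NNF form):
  $w$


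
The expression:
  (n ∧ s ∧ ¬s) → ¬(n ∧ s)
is always true.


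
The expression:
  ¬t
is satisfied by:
  {t: False}


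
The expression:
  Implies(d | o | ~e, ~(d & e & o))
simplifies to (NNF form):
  ~d | ~e | ~o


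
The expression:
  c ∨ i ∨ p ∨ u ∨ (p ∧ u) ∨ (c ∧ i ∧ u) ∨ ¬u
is always true.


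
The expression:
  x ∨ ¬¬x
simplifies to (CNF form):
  x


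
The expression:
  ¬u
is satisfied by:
  {u: False}


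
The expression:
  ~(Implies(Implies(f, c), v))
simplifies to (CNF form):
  ~v & (c | ~f)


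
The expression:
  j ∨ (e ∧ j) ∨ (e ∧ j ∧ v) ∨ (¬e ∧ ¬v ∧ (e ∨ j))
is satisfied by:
  {j: True}


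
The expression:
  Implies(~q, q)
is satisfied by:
  {q: True}


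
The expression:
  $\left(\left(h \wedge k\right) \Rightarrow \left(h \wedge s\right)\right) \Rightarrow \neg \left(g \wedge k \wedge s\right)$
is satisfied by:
  {s: False, k: False, g: False}
  {g: True, s: False, k: False}
  {k: True, s: False, g: False}
  {g: True, k: True, s: False}
  {s: True, g: False, k: False}
  {g: True, s: True, k: False}
  {k: True, s: True, g: False}


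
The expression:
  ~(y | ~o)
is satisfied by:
  {o: True, y: False}


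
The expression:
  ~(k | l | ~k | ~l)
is never true.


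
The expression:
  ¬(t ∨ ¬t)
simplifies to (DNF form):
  False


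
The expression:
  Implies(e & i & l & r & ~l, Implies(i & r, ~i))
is always true.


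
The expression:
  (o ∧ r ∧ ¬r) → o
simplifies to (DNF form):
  True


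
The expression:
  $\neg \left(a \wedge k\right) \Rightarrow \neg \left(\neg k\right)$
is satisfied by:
  {k: True}


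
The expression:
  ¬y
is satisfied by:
  {y: False}


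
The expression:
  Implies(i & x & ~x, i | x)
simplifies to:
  True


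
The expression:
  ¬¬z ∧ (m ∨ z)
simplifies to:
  z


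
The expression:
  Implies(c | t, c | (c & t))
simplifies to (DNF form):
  c | ~t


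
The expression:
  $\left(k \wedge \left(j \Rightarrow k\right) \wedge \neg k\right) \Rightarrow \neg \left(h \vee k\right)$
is always true.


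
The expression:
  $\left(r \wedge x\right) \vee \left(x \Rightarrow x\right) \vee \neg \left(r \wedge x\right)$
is always true.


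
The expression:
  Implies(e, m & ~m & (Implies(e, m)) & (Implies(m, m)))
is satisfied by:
  {e: False}


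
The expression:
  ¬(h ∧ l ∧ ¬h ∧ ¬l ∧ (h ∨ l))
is always true.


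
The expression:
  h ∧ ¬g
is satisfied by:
  {h: True, g: False}


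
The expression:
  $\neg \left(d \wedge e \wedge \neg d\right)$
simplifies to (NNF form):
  $\text{True}$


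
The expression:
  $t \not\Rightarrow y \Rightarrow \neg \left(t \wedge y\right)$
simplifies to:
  $\text{True}$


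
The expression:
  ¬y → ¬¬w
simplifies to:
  w ∨ y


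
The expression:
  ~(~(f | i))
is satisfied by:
  {i: True, f: True}
  {i: True, f: False}
  {f: True, i: False}


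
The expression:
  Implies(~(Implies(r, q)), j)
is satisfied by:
  {q: True, j: True, r: False}
  {q: True, j: False, r: False}
  {j: True, q: False, r: False}
  {q: False, j: False, r: False}
  {r: True, q: True, j: True}
  {r: True, q: True, j: False}
  {r: True, j: True, q: False}


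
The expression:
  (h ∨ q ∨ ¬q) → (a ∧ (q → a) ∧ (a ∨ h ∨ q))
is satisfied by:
  {a: True}


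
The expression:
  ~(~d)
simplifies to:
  d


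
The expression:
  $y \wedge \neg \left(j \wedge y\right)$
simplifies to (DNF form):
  $y \wedge \neg j$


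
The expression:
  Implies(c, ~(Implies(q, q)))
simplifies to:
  ~c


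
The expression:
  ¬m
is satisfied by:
  {m: False}


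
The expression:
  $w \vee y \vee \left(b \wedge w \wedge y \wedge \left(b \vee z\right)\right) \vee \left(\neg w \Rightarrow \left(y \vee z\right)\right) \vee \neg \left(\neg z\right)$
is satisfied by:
  {y: True, z: True, w: True}
  {y: True, z: True, w: False}
  {y: True, w: True, z: False}
  {y: True, w: False, z: False}
  {z: True, w: True, y: False}
  {z: True, w: False, y: False}
  {w: True, z: False, y: False}


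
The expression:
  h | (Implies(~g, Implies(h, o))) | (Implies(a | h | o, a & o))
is always true.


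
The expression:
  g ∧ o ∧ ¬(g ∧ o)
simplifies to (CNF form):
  False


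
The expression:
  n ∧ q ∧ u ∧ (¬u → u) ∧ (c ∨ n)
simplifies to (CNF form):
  n ∧ q ∧ u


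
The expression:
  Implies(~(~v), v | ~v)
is always true.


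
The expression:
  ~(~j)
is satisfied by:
  {j: True}


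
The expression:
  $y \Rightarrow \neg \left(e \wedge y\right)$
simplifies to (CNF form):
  $\neg e \vee \neg y$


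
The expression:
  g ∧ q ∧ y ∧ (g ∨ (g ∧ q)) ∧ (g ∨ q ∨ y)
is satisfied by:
  {g: True, y: True, q: True}


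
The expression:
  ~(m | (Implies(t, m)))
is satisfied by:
  {t: True, m: False}


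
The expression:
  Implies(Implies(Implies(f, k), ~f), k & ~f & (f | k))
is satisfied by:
  {k: True}


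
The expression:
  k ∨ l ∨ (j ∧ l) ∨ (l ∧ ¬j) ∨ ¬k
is always true.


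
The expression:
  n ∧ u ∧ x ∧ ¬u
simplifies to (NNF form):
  False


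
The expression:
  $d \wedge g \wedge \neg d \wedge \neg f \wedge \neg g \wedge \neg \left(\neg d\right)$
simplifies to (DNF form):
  $\text{False}$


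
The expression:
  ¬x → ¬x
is always true.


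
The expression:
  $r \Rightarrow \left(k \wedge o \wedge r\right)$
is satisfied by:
  {k: True, o: True, r: False}
  {k: True, o: False, r: False}
  {o: True, k: False, r: False}
  {k: False, o: False, r: False}
  {r: True, k: True, o: True}


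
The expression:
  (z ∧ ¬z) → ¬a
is always true.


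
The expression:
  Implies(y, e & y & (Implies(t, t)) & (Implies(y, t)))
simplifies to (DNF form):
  ~y | (e & t)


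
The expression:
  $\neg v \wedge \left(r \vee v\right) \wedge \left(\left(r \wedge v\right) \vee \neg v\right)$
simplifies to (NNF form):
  $r \wedge \neg v$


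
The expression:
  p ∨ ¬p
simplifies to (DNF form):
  True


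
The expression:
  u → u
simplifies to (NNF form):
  True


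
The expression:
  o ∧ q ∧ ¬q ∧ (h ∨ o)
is never true.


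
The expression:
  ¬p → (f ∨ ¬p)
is always true.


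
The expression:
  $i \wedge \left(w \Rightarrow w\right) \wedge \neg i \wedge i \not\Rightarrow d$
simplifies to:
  $\text{False}$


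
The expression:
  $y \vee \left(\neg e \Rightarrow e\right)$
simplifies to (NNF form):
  $e \vee y$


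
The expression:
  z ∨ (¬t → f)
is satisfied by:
  {t: True, z: True, f: True}
  {t: True, z: True, f: False}
  {t: True, f: True, z: False}
  {t: True, f: False, z: False}
  {z: True, f: True, t: False}
  {z: True, f: False, t: False}
  {f: True, z: False, t: False}


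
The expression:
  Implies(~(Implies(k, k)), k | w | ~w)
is always true.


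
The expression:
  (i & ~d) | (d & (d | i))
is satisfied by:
  {i: True, d: True}
  {i: True, d: False}
  {d: True, i: False}


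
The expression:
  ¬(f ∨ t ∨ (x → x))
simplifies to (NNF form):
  False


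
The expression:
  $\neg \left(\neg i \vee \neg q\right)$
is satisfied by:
  {i: True, q: True}


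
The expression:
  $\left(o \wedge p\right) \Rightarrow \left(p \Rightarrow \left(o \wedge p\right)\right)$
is always true.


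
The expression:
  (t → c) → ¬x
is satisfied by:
  {t: True, x: False, c: False}
  {t: False, x: False, c: False}
  {c: True, t: True, x: False}
  {c: True, t: False, x: False}
  {x: True, t: True, c: False}


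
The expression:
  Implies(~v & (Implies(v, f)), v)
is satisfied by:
  {v: True}


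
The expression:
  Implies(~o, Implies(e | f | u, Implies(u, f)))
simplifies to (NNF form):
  f | o | ~u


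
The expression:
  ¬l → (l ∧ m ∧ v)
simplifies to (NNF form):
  l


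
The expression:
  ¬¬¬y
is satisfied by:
  {y: False}


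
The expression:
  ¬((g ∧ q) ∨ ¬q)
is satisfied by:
  {q: True, g: False}


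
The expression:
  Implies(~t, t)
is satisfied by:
  {t: True}


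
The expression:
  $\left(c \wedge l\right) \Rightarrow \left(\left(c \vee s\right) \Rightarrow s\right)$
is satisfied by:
  {s: True, l: False, c: False}
  {l: False, c: False, s: False}
  {s: True, c: True, l: False}
  {c: True, l: False, s: False}
  {s: True, l: True, c: False}
  {l: True, s: False, c: False}
  {s: True, c: True, l: True}


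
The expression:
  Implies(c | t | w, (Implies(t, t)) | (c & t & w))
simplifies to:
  True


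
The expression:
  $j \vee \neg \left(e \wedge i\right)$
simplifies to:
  $j \vee \neg e \vee \neg i$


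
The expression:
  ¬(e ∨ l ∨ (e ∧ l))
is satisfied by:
  {e: False, l: False}


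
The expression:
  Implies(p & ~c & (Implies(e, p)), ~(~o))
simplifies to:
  c | o | ~p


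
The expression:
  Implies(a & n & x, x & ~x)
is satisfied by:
  {x: False, n: False, a: False}
  {a: True, x: False, n: False}
  {n: True, x: False, a: False}
  {a: True, n: True, x: False}
  {x: True, a: False, n: False}
  {a: True, x: True, n: False}
  {n: True, x: True, a: False}


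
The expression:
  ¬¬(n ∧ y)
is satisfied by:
  {y: True, n: True}


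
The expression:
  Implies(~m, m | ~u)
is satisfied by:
  {m: True, u: False}
  {u: False, m: False}
  {u: True, m: True}


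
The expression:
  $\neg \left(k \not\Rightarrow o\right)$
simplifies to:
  $o \vee \neg k$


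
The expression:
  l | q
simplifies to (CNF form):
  l | q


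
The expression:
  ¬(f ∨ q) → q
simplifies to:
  f ∨ q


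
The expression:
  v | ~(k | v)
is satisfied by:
  {v: True, k: False}
  {k: False, v: False}
  {k: True, v: True}


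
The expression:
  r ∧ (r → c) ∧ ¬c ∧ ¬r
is never true.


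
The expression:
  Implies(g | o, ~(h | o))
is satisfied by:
  {o: False, h: False, g: False}
  {g: True, o: False, h: False}
  {h: True, o: False, g: False}


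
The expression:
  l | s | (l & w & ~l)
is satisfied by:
  {l: True, s: True}
  {l: True, s: False}
  {s: True, l: False}


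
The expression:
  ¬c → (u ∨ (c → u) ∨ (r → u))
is always true.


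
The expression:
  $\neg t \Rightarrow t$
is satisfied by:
  {t: True}


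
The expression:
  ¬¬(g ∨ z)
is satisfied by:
  {z: True, g: True}
  {z: True, g: False}
  {g: True, z: False}


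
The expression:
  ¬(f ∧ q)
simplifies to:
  ¬f ∨ ¬q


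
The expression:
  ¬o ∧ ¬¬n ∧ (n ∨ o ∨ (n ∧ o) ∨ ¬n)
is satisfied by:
  {n: True, o: False}


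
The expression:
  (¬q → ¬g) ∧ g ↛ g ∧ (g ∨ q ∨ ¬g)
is never true.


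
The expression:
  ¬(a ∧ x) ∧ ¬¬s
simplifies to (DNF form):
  (s ∧ ¬a) ∨ (s ∧ ¬x)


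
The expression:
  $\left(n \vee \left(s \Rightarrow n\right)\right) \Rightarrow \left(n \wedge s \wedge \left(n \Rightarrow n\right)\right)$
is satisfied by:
  {s: True}


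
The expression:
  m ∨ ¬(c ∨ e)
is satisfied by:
  {m: True, c: False, e: False}
  {m: True, e: True, c: False}
  {m: True, c: True, e: False}
  {m: True, e: True, c: True}
  {e: False, c: False, m: False}


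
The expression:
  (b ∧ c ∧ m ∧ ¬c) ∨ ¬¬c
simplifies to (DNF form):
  c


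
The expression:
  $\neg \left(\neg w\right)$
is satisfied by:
  {w: True}


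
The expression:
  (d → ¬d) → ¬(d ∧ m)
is always true.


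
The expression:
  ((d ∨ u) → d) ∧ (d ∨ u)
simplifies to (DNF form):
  d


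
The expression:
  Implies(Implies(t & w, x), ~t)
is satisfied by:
  {w: True, t: False, x: False}
  {w: False, t: False, x: False}
  {x: True, w: True, t: False}
  {x: True, w: False, t: False}
  {t: True, w: True, x: False}


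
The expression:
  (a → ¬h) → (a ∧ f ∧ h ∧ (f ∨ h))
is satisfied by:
  {a: True, h: True}


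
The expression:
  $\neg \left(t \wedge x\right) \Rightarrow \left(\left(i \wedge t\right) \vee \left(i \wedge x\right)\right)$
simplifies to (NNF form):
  $\left(i \wedge t\right) \vee \left(i \wedge x\right) \vee \left(t \wedge x\right)$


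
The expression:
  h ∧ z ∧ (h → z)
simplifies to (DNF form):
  h ∧ z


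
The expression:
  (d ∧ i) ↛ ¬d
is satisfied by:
  {i: True, d: True}


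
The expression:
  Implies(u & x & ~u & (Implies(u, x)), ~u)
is always true.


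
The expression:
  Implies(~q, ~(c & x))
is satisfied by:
  {q: True, c: False, x: False}
  {c: False, x: False, q: False}
  {x: True, q: True, c: False}
  {x: True, c: False, q: False}
  {q: True, c: True, x: False}
  {c: True, q: False, x: False}
  {x: True, c: True, q: True}


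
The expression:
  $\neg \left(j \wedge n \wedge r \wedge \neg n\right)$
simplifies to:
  $\text{True}$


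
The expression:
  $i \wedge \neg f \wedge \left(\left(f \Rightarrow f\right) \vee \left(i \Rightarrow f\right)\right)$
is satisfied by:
  {i: True, f: False}


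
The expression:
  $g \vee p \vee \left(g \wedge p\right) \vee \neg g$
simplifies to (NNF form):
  $\text{True}$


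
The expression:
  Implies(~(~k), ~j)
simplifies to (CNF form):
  ~j | ~k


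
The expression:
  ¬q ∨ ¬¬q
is always true.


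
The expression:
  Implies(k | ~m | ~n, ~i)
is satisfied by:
  {n: True, m: True, i: False, k: False}
  {n: True, m: False, i: False, k: False}
  {m: True, k: False, n: False, i: False}
  {k: False, m: False, n: False, i: False}
  {k: True, n: True, m: True, i: False}
  {k: True, n: True, m: False, i: False}
  {k: True, m: True, n: False, i: False}
  {k: True, m: False, n: False, i: False}
  {i: True, n: True, m: True, k: False}


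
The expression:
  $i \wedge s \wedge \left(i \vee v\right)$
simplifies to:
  $i \wedge s$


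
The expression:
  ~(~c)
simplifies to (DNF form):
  c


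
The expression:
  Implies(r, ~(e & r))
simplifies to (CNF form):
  ~e | ~r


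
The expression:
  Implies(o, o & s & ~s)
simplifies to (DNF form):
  ~o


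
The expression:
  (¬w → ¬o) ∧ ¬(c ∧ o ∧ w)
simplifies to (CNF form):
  (w ∨ ¬o) ∧ (¬c ∨ ¬o)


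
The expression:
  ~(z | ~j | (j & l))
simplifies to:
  j & ~l & ~z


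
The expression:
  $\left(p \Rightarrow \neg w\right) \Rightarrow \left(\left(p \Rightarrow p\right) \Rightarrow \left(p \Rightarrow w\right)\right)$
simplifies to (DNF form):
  $w \vee \neg p$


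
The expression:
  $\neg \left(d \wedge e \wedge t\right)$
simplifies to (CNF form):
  $\neg d \vee \neg e \vee \neg t$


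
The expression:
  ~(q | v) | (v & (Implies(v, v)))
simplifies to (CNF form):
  v | ~q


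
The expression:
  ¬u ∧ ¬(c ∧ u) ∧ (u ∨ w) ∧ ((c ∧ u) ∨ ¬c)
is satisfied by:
  {w: True, u: False, c: False}


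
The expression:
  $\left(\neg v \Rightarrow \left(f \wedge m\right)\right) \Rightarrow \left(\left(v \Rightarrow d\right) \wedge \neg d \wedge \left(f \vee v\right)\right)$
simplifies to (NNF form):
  $\neg v \wedge \left(\neg d \vee \neg f \vee \neg m\right)$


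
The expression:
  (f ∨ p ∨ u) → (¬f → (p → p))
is always true.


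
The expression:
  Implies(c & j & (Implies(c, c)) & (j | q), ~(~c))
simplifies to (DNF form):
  True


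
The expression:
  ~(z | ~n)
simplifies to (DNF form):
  n & ~z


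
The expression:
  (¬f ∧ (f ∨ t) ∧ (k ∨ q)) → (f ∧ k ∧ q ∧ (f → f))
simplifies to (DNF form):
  f ∨ (¬k ∧ ¬q) ∨ ¬t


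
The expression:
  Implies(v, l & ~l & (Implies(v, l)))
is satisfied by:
  {v: False}


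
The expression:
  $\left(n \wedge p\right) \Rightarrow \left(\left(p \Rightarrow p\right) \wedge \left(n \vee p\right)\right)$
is always true.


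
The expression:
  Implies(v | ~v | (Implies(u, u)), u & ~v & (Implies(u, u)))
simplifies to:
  u & ~v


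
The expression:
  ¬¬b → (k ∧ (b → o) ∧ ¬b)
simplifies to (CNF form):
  ¬b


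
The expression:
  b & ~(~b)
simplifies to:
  b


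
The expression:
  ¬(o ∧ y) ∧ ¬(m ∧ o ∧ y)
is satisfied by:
  {o: False, y: False}
  {y: True, o: False}
  {o: True, y: False}


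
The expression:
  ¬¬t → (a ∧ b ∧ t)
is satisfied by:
  {a: True, b: True, t: False}
  {a: True, b: False, t: False}
  {b: True, a: False, t: False}
  {a: False, b: False, t: False}
  {a: True, t: True, b: True}


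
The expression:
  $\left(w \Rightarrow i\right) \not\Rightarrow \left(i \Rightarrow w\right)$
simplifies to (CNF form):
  $i \wedge \neg w$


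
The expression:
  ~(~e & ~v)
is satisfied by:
  {v: True, e: True}
  {v: True, e: False}
  {e: True, v: False}


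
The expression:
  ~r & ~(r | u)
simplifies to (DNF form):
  ~r & ~u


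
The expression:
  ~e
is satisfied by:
  {e: False}


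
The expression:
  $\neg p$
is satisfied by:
  {p: False}


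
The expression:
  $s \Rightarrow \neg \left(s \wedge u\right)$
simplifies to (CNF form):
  $\neg s \vee \neg u$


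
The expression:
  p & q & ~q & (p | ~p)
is never true.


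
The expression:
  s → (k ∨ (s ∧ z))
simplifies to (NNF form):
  k ∨ z ∨ ¬s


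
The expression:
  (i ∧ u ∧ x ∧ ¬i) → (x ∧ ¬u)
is always true.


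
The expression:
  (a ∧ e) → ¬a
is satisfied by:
  {e: False, a: False}
  {a: True, e: False}
  {e: True, a: False}


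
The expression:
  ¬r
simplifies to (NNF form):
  ¬r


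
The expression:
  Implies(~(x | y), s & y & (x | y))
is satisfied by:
  {y: True, x: True}
  {y: True, x: False}
  {x: True, y: False}


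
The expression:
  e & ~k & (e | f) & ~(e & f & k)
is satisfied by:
  {e: True, k: False}


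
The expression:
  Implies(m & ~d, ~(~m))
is always true.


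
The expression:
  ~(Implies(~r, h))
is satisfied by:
  {r: False, h: False}


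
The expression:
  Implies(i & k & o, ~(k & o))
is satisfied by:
  {k: False, o: False, i: False}
  {i: True, k: False, o: False}
  {o: True, k: False, i: False}
  {i: True, o: True, k: False}
  {k: True, i: False, o: False}
  {i: True, k: True, o: False}
  {o: True, k: True, i: False}


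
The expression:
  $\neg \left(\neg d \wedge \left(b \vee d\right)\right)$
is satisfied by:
  {d: True, b: False}
  {b: False, d: False}
  {b: True, d: True}


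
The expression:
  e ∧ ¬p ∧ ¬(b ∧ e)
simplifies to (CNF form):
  e ∧ ¬b ∧ ¬p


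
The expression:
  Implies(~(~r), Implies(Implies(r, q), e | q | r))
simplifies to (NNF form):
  True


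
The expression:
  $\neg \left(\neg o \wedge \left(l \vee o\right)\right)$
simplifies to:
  $o \vee \neg l$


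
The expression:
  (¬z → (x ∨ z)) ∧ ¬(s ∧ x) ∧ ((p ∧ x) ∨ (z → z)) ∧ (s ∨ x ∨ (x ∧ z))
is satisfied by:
  {x: True, z: True, s: False}
  {x: True, s: False, z: False}
  {z: True, s: True, x: False}


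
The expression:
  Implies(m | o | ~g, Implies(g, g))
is always true.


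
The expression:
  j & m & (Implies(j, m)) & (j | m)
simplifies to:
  j & m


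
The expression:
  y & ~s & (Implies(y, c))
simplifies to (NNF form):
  c & y & ~s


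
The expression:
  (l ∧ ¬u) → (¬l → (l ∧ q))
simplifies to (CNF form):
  True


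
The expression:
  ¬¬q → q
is always true.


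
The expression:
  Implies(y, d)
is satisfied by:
  {d: True, y: False}
  {y: False, d: False}
  {y: True, d: True}


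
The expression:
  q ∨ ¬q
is always true.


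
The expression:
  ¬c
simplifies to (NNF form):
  ¬c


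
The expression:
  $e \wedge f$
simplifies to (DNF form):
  $e \wedge f$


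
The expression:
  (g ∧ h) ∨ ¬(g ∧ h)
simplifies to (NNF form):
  True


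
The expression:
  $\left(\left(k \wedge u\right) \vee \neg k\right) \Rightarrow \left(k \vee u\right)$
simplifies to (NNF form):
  $k \vee u$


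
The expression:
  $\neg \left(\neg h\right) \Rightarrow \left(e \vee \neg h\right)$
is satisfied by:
  {e: True, h: False}
  {h: False, e: False}
  {h: True, e: True}


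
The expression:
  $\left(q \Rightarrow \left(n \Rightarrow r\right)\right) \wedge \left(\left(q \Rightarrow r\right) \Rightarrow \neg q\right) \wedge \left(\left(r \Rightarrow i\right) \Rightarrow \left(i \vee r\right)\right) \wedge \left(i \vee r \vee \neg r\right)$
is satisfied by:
  {i: True, n: False, q: False, r: False}
  {r: True, i: True, n: False, q: False}
  {r: True, n: False, i: False, q: False}
  {i: True, n: True, r: False, q: False}
  {r: True, i: True, n: True, q: False}
  {r: True, n: True, i: False, q: False}
  {q: True, i: True, n: False, r: False}


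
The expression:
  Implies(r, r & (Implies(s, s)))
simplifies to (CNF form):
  True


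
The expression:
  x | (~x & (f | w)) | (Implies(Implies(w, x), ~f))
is always true.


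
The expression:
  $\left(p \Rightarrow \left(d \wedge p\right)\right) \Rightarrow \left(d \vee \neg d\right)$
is always true.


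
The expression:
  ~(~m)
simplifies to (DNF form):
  m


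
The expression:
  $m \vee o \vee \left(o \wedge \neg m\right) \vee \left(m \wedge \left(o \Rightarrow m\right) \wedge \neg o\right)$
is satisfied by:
  {o: True, m: True}
  {o: True, m: False}
  {m: True, o: False}


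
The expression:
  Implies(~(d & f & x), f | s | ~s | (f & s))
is always true.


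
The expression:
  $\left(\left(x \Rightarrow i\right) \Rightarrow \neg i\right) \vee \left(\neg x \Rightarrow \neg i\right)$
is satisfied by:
  {x: True, i: False}
  {i: False, x: False}
  {i: True, x: True}


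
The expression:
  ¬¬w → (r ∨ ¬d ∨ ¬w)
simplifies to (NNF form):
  r ∨ ¬d ∨ ¬w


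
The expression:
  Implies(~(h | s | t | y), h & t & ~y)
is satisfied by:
  {s: True, y: True, t: True, h: True}
  {s: True, y: True, t: True, h: False}
  {s: True, y: True, h: True, t: False}
  {s: True, y: True, h: False, t: False}
  {s: True, t: True, h: True, y: False}
  {s: True, t: True, h: False, y: False}
  {s: True, t: False, h: True, y: False}
  {s: True, t: False, h: False, y: False}
  {y: True, t: True, h: True, s: False}
  {y: True, t: True, h: False, s: False}
  {y: True, h: True, t: False, s: False}
  {y: True, h: False, t: False, s: False}
  {t: True, h: True, y: False, s: False}
  {t: True, y: False, h: False, s: False}
  {h: True, y: False, t: False, s: False}


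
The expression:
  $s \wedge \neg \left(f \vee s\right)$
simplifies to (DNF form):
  $\text{False}$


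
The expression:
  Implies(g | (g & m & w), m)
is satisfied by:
  {m: True, g: False}
  {g: False, m: False}
  {g: True, m: True}


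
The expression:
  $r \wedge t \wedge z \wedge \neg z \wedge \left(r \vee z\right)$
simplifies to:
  $\text{False}$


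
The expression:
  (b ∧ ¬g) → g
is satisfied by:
  {g: True, b: False}
  {b: False, g: False}
  {b: True, g: True}


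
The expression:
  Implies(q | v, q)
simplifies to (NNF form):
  q | ~v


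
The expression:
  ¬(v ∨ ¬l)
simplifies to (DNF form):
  l ∧ ¬v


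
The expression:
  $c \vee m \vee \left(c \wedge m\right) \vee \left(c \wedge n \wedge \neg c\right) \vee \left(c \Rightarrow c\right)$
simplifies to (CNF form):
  $\text{True}$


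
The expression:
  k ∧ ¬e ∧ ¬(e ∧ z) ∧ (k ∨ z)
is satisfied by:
  {k: True, e: False}


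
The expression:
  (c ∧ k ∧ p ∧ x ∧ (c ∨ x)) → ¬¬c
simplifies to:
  True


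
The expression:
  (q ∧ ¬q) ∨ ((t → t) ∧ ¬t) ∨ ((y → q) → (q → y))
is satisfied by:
  {y: True, t: False, q: False}
  {t: False, q: False, y: False}
  {q: True, y: True, t: False}
  {q: True, t: False, y: False}
  {y: True, t: True, q: False}
  {t: True, y: False, q: False}
  {q: True, t: True, y: True}


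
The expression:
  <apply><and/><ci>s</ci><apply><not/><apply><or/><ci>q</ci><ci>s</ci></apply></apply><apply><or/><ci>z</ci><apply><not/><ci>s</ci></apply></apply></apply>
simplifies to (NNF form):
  <false/>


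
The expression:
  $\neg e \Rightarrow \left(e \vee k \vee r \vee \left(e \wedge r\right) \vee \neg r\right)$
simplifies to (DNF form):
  $\text{True}$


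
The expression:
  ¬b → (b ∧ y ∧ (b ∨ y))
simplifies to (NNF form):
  b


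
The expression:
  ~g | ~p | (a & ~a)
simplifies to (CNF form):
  ~g | ~p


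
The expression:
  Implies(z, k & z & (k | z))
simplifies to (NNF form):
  k | ~z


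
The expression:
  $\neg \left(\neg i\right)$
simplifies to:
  $i$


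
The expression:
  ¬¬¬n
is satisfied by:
  {n: False}


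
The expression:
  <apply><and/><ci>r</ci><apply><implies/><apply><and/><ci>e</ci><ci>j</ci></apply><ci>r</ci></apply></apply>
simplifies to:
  <ci>r</ci>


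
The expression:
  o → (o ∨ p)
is always true.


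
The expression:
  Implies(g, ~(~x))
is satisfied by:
  {x: True, g: False}
  {g: False, x: False}
  {g: True, x: True}


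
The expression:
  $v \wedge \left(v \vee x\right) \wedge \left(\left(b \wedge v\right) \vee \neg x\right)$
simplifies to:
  $v \wedge \left(b \vee \neg x\right)$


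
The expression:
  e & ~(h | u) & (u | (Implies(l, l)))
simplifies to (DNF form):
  e & ~h & ~u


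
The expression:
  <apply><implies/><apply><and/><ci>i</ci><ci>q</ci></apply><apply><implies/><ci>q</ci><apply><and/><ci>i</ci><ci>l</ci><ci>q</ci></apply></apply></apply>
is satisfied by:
  {l: True, i: False, q: False}
  {l: False, i: False, q: False}
  {q: True, l: True, i: False}
  {q: True, l: False, i: False}
  {i: True, l: True, q: False}
  {i: True, l: False, q: False}
  {i: True, q: True, l: True}


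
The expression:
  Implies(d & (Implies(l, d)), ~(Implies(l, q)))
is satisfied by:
  {l: True, q: False, d: False}
  {q: False, d: False, l: False}
  {l: True, q: True, d: False}
  {q: True, l: False, d: False}
  {d: True, l: True, q: False}


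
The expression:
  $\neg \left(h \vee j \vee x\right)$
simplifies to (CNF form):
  $\neg h \wedge \neg j \wedge \neg x$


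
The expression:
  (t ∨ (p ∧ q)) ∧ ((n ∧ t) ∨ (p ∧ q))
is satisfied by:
  {n: True, p: True, t: True, q: True}
  {n: True, p: True, t: True, q: False}
  {n: True, p: True, q: True, t: False}
  {n: True, t: True, q: True, p: False}
  {n: True, t: True, q: False, p: False}
  {p: True, q: True, t: True, n: False}
  {p: True, q: True, t: False, n: False}


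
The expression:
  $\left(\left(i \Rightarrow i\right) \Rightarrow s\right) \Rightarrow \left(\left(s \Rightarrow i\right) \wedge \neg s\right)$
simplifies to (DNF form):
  $\neg s$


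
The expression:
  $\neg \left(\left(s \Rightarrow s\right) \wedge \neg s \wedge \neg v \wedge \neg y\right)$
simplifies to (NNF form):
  $s \vee v \vee y$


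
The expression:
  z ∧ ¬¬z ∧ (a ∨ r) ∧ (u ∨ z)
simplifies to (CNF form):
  z ∧ (a ∨ r)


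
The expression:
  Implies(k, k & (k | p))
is always true.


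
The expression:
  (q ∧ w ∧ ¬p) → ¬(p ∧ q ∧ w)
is always true.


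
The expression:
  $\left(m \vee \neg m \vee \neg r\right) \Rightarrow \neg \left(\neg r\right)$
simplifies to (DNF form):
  $r$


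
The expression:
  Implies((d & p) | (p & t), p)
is always true.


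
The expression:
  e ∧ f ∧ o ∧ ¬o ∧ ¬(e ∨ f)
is never true.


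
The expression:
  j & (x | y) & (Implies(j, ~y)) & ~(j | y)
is never true.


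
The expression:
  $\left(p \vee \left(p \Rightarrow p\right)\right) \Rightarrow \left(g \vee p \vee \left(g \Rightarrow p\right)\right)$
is always true.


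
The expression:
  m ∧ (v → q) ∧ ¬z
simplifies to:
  m ∧ ¬z ∧ (q ∨ ¬v)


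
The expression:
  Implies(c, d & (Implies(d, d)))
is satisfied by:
  {d: True, c: False}
  {c: False, d: False}
  {c: True, d: True}


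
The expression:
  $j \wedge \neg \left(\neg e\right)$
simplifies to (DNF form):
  $e \wedge j$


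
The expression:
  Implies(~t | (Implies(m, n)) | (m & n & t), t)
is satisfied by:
  {t: True}


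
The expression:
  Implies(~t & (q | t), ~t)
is always true.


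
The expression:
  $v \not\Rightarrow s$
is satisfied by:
  {v: True, s: False}


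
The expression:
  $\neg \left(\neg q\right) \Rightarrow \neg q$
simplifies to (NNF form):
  $\neg q$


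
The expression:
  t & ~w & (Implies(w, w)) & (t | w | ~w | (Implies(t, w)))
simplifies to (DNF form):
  t & ~w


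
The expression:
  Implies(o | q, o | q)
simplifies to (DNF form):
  True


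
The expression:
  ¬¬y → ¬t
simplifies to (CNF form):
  ¬t ∨ ¬y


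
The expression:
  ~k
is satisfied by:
  {k: False}


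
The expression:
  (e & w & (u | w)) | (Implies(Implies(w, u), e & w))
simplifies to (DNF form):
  (e & w) | (w & ~u)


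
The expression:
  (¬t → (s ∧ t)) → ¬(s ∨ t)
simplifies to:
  ¬t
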